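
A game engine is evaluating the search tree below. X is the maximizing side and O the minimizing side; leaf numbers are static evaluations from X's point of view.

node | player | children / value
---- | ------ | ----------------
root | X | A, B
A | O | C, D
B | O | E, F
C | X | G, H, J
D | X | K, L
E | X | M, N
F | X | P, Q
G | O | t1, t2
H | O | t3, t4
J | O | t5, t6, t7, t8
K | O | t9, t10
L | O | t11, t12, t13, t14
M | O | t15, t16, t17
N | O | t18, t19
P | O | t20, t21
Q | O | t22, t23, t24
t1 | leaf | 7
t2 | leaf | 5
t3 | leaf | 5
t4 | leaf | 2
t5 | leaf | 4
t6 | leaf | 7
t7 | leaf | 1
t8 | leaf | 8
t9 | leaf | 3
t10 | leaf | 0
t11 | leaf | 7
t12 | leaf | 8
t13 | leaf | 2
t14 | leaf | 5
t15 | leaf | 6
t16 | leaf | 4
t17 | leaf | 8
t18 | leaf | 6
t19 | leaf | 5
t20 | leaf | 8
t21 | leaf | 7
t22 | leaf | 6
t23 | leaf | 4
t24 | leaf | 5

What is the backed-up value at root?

5

G (O): min(7, 5) = 5
H (O): min(5, 2) = 2
J (O): min(4, 7, 1, 8) = 1
C (X): max(5, 2, 1) = 5
K (O): min(3, 0) = 0
L (O): min(7, 8, 2, 5) = 2
D (X): max(0, 2) = 2
A (O): min(5, 2) = 2
M (O): min(6, 4, 8) = 4
N (O): min(6, 5) = 5
E (X): max(4, 5) = 5
P (O): min(8, 7) = 7
Q (O): min(6, 4, 5) = 4
F (X): max(7, 4) = 7
B (O): min(5, 7) = 5
root (X): max(2, 5) = 5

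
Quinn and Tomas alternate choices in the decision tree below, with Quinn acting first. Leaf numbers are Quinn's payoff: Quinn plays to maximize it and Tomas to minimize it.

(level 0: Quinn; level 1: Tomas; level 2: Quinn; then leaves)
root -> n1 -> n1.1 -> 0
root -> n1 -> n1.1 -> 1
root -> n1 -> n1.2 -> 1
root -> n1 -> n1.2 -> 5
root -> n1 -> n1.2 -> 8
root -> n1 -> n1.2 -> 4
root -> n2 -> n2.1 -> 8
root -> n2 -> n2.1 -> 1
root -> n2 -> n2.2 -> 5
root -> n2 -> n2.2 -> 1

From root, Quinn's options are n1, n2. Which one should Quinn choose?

n2

n1.1 (Quinn): max(0, 1) = 1
n1.2 (Quinn): max(1, 5, 8, 4) = 8
n1 (Tomas): min(1, 8) = 1
n2.1 (Quinn): max(8, 1) = 8
n2.2 (Quinn): max(5, 1) = 5
n2 (Tomas): min(8, 5) = 5
root (Quinn): max(1, 5) = 5
Quinn at root wants the highest of {n1=1, n2=5}, so chooses n2.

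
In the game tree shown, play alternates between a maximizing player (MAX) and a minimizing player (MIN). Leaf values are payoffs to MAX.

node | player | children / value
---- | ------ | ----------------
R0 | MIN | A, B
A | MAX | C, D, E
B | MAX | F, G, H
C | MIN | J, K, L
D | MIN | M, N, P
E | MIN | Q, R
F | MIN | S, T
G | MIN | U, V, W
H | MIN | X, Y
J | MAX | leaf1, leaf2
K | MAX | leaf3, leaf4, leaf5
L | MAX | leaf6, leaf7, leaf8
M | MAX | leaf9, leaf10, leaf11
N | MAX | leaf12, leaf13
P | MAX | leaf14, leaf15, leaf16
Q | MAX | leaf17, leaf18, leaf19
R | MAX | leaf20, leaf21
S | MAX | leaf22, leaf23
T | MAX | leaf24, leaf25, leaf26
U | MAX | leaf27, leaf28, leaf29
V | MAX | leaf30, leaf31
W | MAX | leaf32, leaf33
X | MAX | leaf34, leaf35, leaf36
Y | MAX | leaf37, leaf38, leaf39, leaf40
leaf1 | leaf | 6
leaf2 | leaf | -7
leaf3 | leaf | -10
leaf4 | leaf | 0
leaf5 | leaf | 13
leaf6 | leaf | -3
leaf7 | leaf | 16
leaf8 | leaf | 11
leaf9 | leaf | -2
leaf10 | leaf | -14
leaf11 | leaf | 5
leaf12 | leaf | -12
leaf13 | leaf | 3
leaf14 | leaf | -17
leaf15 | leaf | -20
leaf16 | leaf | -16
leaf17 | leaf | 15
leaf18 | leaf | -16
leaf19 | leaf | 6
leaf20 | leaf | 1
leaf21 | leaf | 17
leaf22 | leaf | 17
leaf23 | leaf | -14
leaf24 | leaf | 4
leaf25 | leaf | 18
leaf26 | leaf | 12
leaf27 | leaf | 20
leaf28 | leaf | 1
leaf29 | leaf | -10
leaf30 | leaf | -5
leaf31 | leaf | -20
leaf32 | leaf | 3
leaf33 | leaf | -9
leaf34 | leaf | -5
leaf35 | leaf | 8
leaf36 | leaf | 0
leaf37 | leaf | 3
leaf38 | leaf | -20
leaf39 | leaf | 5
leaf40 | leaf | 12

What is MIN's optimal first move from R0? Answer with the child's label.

A

J (MAX): max(6, -7) = 6
K (MAX): max(-10, 0, 13) = 13
L (MAX): max(-3, 16, 11) = 16
C (MIN): min(6, 13, 16) = 6
M (MAX): max(-2, -14, 5) = 5
N (MAX): max(-12, 3) = 3
P (MAX): max(-17, -20, -16) = -16
D (MIN): min(5, 3, -16) = -16
Q (MAX): max(15, -16, 6) = 15
R (MAX): max(1, 17) = 17
E (MIN): min(15, 17) = 15
A (MAX): max(6, -16, 15) = 15
S (MAX): max(17, -14) = 17
T (MAX): max(4, 18, 12) = 18
F (MIN): min(17, 18) = 17
U (MAX): max(20, 1, -10) = 20
V (MAX): max(-5, -20) = -5
W (MAX): max(3, -9) = 3
G (MIN): min(20, -5, 3) = -5
X (MAX): max(-5, 8, 0) = 8
Y (MAX): max(3, -20, 5, 12) = 12
H (MIN): min(8, 12) = 8
B (MAX): max(17, -5, 8) = 17
R0 (MIN): min(15, 17) = 15
MIN at R0 wants the lowest of {A=15, B=17}, so chooses A.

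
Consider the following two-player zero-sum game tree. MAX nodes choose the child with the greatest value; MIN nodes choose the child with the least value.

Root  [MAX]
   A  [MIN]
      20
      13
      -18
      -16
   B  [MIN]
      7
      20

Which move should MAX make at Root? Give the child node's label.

B

A (MIN): min(20, 13, -18, -16) = -18
B (MIN): min(7, 20) = 7
Root (MAX): max(-18, 7) = 7
MAX at Root wants the highest of {A=-18, B=7}, so chooses B.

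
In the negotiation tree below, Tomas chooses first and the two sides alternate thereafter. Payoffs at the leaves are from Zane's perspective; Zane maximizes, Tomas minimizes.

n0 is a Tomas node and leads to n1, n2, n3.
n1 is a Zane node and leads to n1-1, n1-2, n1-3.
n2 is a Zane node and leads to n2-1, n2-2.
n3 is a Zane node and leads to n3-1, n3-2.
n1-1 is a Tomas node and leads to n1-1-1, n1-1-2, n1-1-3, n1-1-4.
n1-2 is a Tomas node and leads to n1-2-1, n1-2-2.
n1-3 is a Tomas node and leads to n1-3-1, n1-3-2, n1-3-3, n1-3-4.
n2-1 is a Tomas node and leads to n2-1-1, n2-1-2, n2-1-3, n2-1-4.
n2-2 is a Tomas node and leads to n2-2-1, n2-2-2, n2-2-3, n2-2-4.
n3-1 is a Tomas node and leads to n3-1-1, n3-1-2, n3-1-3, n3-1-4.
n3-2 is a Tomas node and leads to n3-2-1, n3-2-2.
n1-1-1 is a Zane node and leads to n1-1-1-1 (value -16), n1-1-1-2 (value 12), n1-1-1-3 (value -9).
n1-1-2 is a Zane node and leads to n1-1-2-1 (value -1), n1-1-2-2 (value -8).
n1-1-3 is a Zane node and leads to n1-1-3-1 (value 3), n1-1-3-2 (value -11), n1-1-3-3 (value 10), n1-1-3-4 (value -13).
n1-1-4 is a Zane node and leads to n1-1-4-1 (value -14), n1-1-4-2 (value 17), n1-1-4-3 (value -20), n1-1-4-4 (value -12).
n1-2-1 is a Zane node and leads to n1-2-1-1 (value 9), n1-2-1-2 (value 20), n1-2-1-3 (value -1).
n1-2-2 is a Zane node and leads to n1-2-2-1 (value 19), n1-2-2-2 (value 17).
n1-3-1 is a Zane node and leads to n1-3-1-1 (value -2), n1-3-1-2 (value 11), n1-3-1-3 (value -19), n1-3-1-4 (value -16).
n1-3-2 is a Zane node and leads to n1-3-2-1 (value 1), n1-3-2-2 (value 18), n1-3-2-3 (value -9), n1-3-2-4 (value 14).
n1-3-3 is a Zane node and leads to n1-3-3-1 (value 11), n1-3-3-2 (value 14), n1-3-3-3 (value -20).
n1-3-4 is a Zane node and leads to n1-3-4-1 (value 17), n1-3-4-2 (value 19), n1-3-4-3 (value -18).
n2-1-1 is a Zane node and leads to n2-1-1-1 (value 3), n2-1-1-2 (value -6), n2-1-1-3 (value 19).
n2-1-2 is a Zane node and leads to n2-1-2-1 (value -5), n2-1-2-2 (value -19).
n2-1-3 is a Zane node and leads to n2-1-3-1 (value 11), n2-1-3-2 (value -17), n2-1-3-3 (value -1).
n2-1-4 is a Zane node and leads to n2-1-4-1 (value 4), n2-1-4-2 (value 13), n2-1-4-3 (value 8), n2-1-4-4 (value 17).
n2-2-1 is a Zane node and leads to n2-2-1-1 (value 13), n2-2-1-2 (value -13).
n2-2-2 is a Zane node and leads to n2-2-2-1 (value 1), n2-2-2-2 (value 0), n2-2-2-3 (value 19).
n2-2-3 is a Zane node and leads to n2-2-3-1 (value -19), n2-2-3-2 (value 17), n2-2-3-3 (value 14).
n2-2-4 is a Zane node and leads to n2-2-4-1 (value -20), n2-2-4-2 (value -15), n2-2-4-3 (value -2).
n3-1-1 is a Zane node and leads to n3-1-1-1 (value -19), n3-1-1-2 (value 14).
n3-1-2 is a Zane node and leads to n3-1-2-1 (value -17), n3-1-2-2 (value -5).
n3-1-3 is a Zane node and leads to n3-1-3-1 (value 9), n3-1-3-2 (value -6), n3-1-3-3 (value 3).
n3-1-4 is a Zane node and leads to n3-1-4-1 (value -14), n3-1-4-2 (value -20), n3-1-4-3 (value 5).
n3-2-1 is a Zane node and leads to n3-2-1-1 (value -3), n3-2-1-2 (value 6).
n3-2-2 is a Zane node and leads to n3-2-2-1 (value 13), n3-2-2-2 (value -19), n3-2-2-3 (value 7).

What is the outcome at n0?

-2

n1-1-1 (Zane): max(-16, 12, -9) = 12
n1-1-2 (Zane): max(-1, -8) = -1
n1-1-3 (Zane): max(3, -11, 10, -13) = 10
n1-1-4 (Zane): max(-14, 17, -20, -12) = 17
n1-1 (Tomas): min(12, -1, 10, 17) = -1
n1-2-1 (Zane): max(9, 20, -1) = 20
n1-2-2 (Zane): max(19, 17) = 19
n1-2 (Tomas): min(20, 19) = 19
n1-3-1 (Zane): max(-2, 11, -19, -16) = 11
n1-3-2 (Zane): max(1, 18, -9, 14) = 18
n1-3-3 (Zane): max(11, 14, -20) = 14
n1-3-4 (Zane): max(17, 19, -18) = 19
n1-3 (Tomas): min(11, 18, 14, 19) = 11
n1 (Zane): max(-1, 19, 11) = 19
n2-1-1 (Zane): max(3, -6, 19) = 19
n2-1-2 (Zane): max(-5, -19) = -5
n2-1-3 (Zane): max(11, -17, -1) = 11
n2-1-4 (Zane): max(4, 13, 8, 17) = 17
n2-1 (Tomas): min(19, -5, 11, 17) = -5
n2-2-1 (Zane): max(13, -13) = 13
n2-2-2 (Zane): max(1, 0, 19) = 19
n2-2-3 (Zane): max(-19, 17, 14) = 17
n2-2-4 (Zane): max(-20, -15, -2) = -2
n2-2 (Tomas): min(13, 19, 17, -2) = -2
n2 (Zane): max(-5, -2) = -2
n3-1-1 (Zane): max(-19, 14) = 14
n3-1-2 (Zane): max(-17, -5) = -5
n3-1-3 (Zane): max(9, -6, 3) = 9
n3-1-4 (Zane): max(-14, -20, 5) = 5
n3-1 (Tomas): min(14, -5, 9, 5) = -5
n3-2-1 (Zane): max(-3, 6) = 6
n3-2-2 (Zane): max(13, -19, 7) = 13
n3-2 (Tomas): min(6, 13) = 6
n3 (Zane): max(-5, 6) = 6
n0 (Tomas): min(19, -2, 6) = -2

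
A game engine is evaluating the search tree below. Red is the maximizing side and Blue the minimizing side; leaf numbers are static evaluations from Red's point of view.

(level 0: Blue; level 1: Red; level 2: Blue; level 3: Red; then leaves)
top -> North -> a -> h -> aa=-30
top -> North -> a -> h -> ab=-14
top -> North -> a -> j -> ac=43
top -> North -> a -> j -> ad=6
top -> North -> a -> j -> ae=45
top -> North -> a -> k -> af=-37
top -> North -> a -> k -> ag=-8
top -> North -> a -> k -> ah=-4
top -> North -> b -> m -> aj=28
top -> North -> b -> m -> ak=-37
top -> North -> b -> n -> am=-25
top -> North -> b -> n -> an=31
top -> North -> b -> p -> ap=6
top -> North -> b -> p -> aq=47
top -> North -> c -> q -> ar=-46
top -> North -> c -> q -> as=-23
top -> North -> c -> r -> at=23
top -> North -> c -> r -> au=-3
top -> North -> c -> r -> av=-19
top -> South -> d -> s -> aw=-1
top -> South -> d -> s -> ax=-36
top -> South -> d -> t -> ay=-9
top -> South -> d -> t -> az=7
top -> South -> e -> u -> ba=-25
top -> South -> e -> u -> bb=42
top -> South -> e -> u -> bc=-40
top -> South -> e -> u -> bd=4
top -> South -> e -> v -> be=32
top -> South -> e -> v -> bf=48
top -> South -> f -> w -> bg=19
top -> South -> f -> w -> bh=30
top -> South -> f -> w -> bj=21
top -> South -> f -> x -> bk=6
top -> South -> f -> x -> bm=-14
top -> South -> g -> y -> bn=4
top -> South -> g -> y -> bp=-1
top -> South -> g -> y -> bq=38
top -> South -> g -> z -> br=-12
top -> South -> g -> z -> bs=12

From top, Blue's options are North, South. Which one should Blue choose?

North

h (Red): max(-30, -14) = -14
j (Red): max(43, 6, 45) = 45
k (Red): max(-37, -8, -4) = -4
a (Blue): min(-14, 45, -4) = -14
m (Red): max(28, -37) = 28
n (Red): max(-25, 31) = 31
p (Red): max(6, 47) = 47
b (Blue): min(28, 31, 47) = 28
q (Red): max(-46, -23) = -23
r (Red): max(23, -3, -19) = 23
c (Blue): min(-23, 23) = -23
North (Red): max(-14, 28, -23) = 28
s (Red): max(-1, -36) = -1
t (Red): max(-9, 7) = 7
d (Blue): min(-1, 7) = -1
u (Red): max(-25, 42, -40, 4) = 42
v (Red): max(32, 48) = 48
e (Blue): min(42, 48) = 42
w (Red): max(19, 30, 21) = 30
x (Red): max(6, -14) = 6
f (Blue): min(30, 6) = 6
y (Red): max(4, -1, 38) = 38
z (Red): max(-12, 12) = 12
g (Blue): min(38, 12) = 12
South (Red): max(-1, 42, 6, 12) = 42
top (Blue): min(28, 42) = 28
Blue at top wants the lowest of {North=28, South=42}, so chooses North.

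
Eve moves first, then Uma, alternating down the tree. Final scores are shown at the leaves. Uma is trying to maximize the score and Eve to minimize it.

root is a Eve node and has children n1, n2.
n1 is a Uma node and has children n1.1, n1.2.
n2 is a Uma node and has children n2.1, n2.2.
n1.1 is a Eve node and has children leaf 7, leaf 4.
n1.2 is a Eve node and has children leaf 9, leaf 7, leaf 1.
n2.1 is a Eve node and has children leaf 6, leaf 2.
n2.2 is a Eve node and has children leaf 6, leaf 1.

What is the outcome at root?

n1.1 (Eve): min(7, 4) = 4
n1.2 (Eve): min(9, 7, 1) = 1
n1 (Uma): max(4, 1) = 4
n2.1 (Eve): min(6, 2) = 2
n2.2 (Eve): min(6, 1) = 1
n2 (Uma): max(2, 1) = 2
root (Eve): min(4, 2) = 2

2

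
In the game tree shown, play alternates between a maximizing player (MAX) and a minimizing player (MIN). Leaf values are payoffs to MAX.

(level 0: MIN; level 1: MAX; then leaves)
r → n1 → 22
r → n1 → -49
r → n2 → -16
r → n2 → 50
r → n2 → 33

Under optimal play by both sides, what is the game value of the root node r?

n1 (MAX): max(22, -49) = 22
n2 (MAX): max(-16, 50, 33) = 50
r (MIN): min(22, 50) = 22

22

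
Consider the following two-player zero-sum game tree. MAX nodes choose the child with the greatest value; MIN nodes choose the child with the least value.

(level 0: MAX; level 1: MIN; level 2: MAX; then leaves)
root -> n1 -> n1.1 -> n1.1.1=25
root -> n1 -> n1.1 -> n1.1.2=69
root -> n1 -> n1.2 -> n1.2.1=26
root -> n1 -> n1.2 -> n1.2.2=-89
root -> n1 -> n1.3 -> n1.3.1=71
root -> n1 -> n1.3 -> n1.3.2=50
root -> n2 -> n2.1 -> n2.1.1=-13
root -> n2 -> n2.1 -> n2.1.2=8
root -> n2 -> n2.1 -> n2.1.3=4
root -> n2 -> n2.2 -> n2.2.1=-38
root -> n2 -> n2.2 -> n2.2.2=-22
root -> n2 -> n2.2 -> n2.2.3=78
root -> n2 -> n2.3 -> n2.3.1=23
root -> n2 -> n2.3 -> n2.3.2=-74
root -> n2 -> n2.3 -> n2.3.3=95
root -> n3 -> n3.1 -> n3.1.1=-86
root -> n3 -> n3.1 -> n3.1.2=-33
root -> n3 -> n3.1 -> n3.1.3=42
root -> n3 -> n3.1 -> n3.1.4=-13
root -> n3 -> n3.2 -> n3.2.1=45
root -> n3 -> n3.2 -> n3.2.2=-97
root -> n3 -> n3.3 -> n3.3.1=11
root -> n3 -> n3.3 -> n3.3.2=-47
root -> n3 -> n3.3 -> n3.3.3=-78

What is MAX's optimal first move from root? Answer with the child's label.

n1.1 (MAX): max(25, 69) = 69
n1.2 (MAX): max(26, -89) = 26
n1.3 (MAX): max(71, 50) = 71
n1 (MIN): min(69, 26, 71) = 26
n2.1 (MAX): max(-13, 8, 4) = 8
n2.2 (MAX): max(-38, -22, 78) = 78
n2.3 (MAX): max(23, -74, 95) = 95
n2 (MIN): min(8, 78, 95) = 8
n3.1 (MAX): max(-86, -33, 42, -13) = 42
n3.2 (MAX): max(45, -97) = 45
n3.3 (MAX): max(11, -47, -78) = 11
n3 (MIN): min(42, 45, 11) = 11
root (MAX): max(26, 8, 11) = 26
MAX at root wants the highest of {n1=26, n2=8, n3=11}, so chooses n1.

n1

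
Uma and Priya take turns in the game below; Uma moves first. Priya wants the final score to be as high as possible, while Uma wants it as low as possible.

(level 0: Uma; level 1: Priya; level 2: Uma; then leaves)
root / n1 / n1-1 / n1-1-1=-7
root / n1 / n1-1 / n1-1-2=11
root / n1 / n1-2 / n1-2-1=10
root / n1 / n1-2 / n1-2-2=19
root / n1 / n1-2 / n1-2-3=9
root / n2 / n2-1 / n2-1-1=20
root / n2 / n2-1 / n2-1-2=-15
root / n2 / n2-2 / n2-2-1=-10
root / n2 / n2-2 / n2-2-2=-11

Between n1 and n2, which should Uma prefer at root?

n1-1 (Uma): min(-7, 11) = -7
n1-2 (Uma): min(10, 19, 9) = 9
n1 (Priya): max(-7, 9) = 9
n2-1 (Uma): min(20, -15) = -15
n2-2 (Uma): min(-10, -11) = -11
n2 (Priya): max(-15, -11) = -11
Uma prefers the lower value; n1=9, n2=-11. n2 is better since -11 < 9.

n2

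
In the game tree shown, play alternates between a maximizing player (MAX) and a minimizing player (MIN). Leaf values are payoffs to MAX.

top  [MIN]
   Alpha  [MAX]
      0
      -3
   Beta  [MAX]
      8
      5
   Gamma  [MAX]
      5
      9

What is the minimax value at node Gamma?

Gamma (MAX): max(5, 9) = 9

9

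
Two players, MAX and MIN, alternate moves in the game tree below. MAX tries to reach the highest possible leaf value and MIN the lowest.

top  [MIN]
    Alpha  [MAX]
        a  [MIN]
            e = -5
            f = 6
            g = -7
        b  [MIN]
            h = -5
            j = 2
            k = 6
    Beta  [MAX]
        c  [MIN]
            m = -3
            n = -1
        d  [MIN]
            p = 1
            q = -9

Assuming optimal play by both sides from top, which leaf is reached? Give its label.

h

a (MIN): min(-5, 6, -7) = -7
b (MIN): min(-5, 2, 6) = -5
Alpha (MAX): max(-7, -5) = -5
c (MIN): min(-3, -1) = -3
d (MIN): min(1, -9) = -9
Beta (MAX): max(-3, -9) = -3
top (MIN): min(-5, -3) = -5
At top, MIN picks Alpha (lowest: -5).
At Alpha, MAX picks b (highest: -5).
At b, MIN picks h (lowest: -5).
Terminal value -5.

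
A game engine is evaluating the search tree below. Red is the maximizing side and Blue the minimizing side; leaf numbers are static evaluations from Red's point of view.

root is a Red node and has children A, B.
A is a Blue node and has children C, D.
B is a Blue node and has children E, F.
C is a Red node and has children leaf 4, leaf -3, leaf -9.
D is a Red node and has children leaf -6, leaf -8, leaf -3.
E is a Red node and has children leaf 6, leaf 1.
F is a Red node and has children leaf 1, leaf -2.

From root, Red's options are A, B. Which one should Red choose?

C (Red): max(4, -3, -9) = 4
D (Red): max(-6, -8, -3) = -3
A (Blue): min(4, -3) = -3
E (Red): max(6, 1) = 6
F (Red): max(1, -2) = 1
B (Blue): min(6, 1) = 1
root (Red): max(-3, 1) = 1
Red at root wants the highest of {A=-3, B=1}, so chooses B.

B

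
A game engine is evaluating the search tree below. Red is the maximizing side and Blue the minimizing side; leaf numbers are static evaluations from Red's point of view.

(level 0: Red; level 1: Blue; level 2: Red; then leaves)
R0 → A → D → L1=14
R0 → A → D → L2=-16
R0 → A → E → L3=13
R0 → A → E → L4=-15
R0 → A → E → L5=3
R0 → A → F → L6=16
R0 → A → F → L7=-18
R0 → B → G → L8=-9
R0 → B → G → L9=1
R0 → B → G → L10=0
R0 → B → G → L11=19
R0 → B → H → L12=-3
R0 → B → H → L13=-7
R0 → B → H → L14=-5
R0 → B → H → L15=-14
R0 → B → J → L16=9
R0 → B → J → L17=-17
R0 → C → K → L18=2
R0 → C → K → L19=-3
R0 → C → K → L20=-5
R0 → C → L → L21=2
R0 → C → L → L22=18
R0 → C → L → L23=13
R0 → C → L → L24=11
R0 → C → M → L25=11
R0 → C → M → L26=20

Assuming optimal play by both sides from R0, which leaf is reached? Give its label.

D (Red): max(14, -16) = 14
E (Red): max(13, -15, 3) = 13
F (Red): max(16, -18) = 16
A (Blue): min(14, 13, 16) = 13
G (Red): max(-9, 1, 0, 19) = 19
H (Red): max(-3, -7, -5, -14) = -3
J (Red): max(9, -17) = 9
B (Blue): min(19, -3, 9) = -3
K (Red): max(2, -3, -5) = 2
L (Red): max(2, 18, 13, 11) = 18
M (Red): max(11, 20) = 20
C (Blue): min(2, 18, 20) = 2
R0 (Red): max(13, -3, 2) = 13
At R0, Red picks A (highest: 13).
At A, Blue picks E (lowest: 13).
At E, Red picks L3 (highest: 13).
Terminal value 13.

L3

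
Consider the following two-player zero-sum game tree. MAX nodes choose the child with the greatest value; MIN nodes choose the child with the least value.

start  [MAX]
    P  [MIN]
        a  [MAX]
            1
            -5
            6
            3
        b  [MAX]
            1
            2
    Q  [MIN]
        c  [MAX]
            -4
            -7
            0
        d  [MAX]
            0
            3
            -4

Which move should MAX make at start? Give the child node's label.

P

a (MAX): max(1, -5, 6, 3) = 6
b (MAX): max(1, 2) = 2
P (MIN): min(6, 2) = 2
c (MAX): max(-4, -7, 0) = 0
d (MAX): max(0, 3, -4) = 3
Q (MIN): min(0, 3) = 0
start (MAX): max(2, 0) = 2
MAX at start wants the highest of {P=2, Q=0}, so chooses P.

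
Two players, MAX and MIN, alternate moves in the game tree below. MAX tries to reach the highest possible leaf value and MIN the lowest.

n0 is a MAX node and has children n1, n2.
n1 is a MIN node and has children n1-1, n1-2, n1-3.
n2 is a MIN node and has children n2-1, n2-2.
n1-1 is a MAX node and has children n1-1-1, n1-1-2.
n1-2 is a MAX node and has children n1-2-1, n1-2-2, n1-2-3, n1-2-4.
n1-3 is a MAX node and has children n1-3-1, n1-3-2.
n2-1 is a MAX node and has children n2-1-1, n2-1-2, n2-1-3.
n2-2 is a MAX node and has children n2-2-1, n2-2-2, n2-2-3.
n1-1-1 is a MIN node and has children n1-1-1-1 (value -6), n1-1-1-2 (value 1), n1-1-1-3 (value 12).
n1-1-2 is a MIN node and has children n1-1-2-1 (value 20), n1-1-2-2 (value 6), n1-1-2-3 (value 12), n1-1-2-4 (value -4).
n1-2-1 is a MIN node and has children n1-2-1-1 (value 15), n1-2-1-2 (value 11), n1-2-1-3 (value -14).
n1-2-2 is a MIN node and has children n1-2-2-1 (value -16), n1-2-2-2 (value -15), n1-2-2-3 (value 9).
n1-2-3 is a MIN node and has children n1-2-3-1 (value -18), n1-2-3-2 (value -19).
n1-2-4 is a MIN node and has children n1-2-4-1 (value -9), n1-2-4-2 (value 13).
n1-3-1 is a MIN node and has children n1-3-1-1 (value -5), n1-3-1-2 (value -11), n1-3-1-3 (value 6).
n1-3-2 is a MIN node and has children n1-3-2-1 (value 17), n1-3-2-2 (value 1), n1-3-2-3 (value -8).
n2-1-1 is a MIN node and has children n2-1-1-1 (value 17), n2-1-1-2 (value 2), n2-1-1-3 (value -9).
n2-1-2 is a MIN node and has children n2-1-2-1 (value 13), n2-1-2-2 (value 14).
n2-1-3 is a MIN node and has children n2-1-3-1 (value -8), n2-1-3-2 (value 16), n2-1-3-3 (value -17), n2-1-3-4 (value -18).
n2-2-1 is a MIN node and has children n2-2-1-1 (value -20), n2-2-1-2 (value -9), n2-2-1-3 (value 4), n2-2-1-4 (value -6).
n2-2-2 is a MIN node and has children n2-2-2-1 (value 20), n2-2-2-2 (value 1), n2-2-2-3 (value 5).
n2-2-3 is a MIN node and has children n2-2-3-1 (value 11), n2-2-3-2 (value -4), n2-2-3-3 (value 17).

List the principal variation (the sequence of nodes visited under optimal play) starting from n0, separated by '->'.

n0 -> n2 -> n2-2 -> n2-2-2 -> n2-2-2-2

n1-1-1 (MIN): min(-6, 1, 12) = -6
n1-1-2 (MIN): min(20, 6, 12, -4) = -4
n1-1 (MAX): max(-6, -4) = -4
n1-2-1 (MIN): min(15, 11, -14) = -14
n1-2-2 (MIN): min(-16, -15, 9) = -16
n1-2-3 (MIN): min(-18, -19) = -19
n1-2-4 (MIN): min(-9, 13) = -9
n1-2 (MAX): max(-14, -16, -19, -9) = -9
n1-3-1 (MIN): min(-5, -11, 6) = -11
n1-3-2 (MIN): min(17, 1, -8) = -8
n1-3 (MAX): max(-11, -8) = -8
n1 (MIN): min(-4, -9, -8) = -9
n2-1-1 (MIN): min(17, 2, -9) = -9
n2-1-2 (MIN): min(13, 14) = 13
n2-1-3 (MIN): min(-8, 16, -17, -18) = -18
n2-1 (MAX): max(-9, 13, -18) = 13
n2-2-1 (MIN): min(-20, -9, 4, -6) = -20
n2-2-2 (MIN): min(20, 1, 5) = 1
n2-2-3 (MIN): min(11, -4, 17) = -4
n2-2 (MAX): max(-20, 1, -4) = 1
n2 (MIN): min(13, 1) = 1
n0 (MAX): max(-9, 1) = 1
At n0, MAX picks n2 (highest: 1).
At n2, MIN picks n2-2 (lowest: 1).
At n2-2, MAX picks n2-2-2 (highest: 1).
At n2-2-2, MIN picks n2-2-2-2 (lowest: 1).
Terminal value 1.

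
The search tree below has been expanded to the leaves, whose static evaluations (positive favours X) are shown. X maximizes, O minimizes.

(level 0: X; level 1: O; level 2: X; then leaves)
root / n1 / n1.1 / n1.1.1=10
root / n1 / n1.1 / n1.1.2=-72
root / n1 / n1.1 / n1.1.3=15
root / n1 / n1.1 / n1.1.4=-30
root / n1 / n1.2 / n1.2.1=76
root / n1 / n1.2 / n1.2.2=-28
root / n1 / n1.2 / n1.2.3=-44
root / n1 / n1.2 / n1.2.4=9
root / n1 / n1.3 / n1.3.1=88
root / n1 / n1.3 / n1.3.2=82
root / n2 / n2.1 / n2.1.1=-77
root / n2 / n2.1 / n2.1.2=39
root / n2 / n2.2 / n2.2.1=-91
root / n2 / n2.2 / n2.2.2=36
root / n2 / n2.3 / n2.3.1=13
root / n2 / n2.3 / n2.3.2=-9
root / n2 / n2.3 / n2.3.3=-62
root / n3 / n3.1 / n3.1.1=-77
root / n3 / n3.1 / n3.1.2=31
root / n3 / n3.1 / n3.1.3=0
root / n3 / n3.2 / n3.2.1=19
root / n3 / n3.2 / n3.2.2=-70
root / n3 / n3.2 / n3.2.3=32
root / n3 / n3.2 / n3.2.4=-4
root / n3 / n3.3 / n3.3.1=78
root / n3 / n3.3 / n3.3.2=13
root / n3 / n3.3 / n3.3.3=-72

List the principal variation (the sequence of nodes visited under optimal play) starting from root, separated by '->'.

n1.1 (X): max(10, -72, 15, -30) = 15
n1.2 (X): max(76, -28, -44, 9) = 76
n1.3 (X): max(88, 82) = 88
n1 (O): min(15, 76, 88) = 15
n2.1 (X): max(-77, 39) = 39
n2.2 (X): max(-91, 36) = 36
n2.3 (X): max(13, -9, -62) = 13
n2 (O): min(39, 36, 13) = 13
n3.1 (X): max(-77, 31, 0) = 31
n3.2 (X): max(19, -70, 32, -4) = 32
n3.3 (X): max(78, 13, -72) = 78
n3 (O): min(31, 32, 78) = 31
root (X): max(15, 13, 31) = 31
At root, X picks n3 (highest: 31).
At n3, O picks n3.1 (lowest: 31).
At n3.1, X picks n3.1.2 (highest: 31).
Terminal value 31.

root -> n3 -> n3.1 -> n3.1.2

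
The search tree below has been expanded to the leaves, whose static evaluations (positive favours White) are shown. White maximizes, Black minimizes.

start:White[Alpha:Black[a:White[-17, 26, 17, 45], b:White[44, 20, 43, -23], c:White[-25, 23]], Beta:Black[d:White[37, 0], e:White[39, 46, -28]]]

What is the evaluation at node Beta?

37

d (White): max(37, 0) = 37
e (White): max(39, 46, -28) = 46
Beta (Black): min(37, 46) = 37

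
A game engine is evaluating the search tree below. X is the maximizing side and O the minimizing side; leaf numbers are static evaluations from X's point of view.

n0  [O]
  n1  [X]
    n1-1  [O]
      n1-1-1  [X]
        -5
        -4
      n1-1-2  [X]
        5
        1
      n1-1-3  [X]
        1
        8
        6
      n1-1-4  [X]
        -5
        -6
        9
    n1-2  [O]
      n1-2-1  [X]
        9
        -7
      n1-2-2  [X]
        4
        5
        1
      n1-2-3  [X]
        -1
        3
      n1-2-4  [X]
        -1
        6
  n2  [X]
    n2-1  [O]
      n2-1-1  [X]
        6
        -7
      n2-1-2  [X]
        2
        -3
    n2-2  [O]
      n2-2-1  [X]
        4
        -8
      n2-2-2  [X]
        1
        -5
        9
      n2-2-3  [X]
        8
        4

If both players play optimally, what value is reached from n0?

3

n1-1-1 (X): max(-5, -4) = -4
n1-1-2 (X): max(5, 1) = 5
n1-1-3 (X): max(1, 8, 6) = 8
n1-1-4 (X): max(-5, -6, 9) = 9
n1-1 (O): min(-4, 5, 8, 9) = -4
n1-2-1 (X): max(9, -7) = 9
n1-2-2 (X): max(4, 5, 1) = 5
n1-2-3 (X): max(-1, 3) = 3
n1-2-4 (X): max(-1, 6) = 6
n1-2 (O): min(9, 5, 3, 6) = 3
n1 (X): max(-4, 3) = 3
n2-1-1 (X): max(6, -7) = 6
n2-1-2 (X): max(2, -3) = 2
n2-1 (O): min(6, 2) = 2
n2-2-1 (X): max(4, -8) = 4
n2-2-2 (X): max(1, -5, 9) = 9
n2-2-3 (X): max(8, 4) = 8
n2-2 (O): min(4, 9, 8) = 4
n2 (X): max(2, 4) = 4
n0 (O): min(3, 4) = 3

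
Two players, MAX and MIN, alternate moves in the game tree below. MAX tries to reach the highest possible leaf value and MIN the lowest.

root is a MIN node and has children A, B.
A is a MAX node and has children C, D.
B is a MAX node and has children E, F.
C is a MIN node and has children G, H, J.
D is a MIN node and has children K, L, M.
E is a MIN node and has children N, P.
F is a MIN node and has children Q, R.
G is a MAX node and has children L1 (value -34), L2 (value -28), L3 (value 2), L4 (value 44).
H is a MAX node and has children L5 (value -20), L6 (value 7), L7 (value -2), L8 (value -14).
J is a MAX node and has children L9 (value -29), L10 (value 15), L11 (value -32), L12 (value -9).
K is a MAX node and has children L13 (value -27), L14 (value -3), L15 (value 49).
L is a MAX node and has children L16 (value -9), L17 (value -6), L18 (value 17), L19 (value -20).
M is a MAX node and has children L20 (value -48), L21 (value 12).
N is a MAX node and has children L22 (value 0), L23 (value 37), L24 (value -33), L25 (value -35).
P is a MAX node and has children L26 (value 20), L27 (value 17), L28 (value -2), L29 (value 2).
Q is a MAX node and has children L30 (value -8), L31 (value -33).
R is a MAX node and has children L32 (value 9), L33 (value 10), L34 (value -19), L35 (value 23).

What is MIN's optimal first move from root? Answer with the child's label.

G (MAX): max(-34, -28, 2, 44) = 44
H (MAX): max(-20, 7, -2, -14) = 7
J (MAX): max(-29, 15, -32, -9) = 15
C (MIN): min(44, 7, 15) = 7
K (MAX): max(-27, -3, 49) = 49
L (MAX): max(-9, -6, 17, -20) = 17
M (MAX): max(-48, 12) = 12
D (MIN): min(49, 17, 12) = 12
A (MAX): max(7, 12) = 12
N (MAX): max(0, 37, -33, -35) = 37
P (MAX): max(20, 17, -2, 2) = 20
E (MIN): min(37, 20) = 20
Q (MAX): max(-8, -33) = -8
R (MAX): max(9, 10, -19, 23) = 23
F (MIN): min(-8, 23) = -8
B (MAX): max(20, -8) = 20
root (MIN): min(12, 20) = 12
MIN at root wants the lowest of {A=12, B=20}, so chooses A.

A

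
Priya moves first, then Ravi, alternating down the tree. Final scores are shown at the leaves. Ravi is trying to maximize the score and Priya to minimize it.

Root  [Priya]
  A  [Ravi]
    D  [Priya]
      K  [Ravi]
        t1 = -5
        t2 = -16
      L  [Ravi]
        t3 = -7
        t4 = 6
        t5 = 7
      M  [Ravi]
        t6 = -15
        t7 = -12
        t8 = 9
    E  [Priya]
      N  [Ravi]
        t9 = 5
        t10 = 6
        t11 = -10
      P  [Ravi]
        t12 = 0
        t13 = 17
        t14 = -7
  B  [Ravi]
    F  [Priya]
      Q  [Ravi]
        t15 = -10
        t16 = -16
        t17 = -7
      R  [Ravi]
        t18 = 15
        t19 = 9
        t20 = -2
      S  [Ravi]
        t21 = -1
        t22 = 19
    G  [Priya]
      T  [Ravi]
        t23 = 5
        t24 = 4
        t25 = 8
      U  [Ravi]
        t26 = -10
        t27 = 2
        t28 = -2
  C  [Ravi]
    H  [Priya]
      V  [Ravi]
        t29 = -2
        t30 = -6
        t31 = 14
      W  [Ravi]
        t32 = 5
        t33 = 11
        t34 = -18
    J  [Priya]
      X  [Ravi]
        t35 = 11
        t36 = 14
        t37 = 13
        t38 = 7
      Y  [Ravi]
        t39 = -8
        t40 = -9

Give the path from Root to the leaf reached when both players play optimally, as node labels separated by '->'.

Root -> B -> G -> U -> t27

K (Ravi): max(-5, -16) = -5
L (Ravi): max(-7, 6, 7) = 7
M (Ravi): max(-15, -12, 9) = 9
D (Priya): min(-5, 7, 9) = -5
N (Ravi): max(5, 6, -10) = 6
P (Ravi): max(0, 17, -7) = 17
E (Priya): min(6, 17) = 6
A (Ravi): max(-5, 6) = 6
Q (Ravi): max(-10, -16, -7) = -7
R (Ravi): max(15, 9, -2) = 15
S (Ravi): max(-1, 19) = 19
F (Priya): min(-7, 15, 19) = -7
T (Ravi): max(5, 4, 8) = 8
U (Ravi): max(-10, 2, -2) = 2
G (Priya): min(8, 2) = 2
B (Ravi): max(-7, 2) = 2
V (Ravi): max(-2, -6, 14) = 14
W (Ravi): max(5, 11, -18) = 11
H (Priya): min(14, 11) = 11
X (Ravi): max(11, 14, 13, 7) = 14
Y (Ravi): max(-8, -9) = -8
J (Priya): min(14, -8) = -8
C (Ravi): max(11, -8) = 11
Root (Priya): min(6, 2, 11) = 2
At Root, Priya picks B (lowest: 2).
At B, Ravi picks G (highest: 2).
At G, Priya picks U (lowest: 2).
At U, Ravi picks t27 (highest: 2).
Terminal value 2.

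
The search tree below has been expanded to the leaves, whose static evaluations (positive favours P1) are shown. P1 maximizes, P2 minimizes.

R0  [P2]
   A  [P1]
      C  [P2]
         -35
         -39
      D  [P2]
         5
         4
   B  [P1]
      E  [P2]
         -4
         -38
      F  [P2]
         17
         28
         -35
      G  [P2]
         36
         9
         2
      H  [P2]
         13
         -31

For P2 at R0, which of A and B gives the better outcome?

B

C (P2): min(-35, -39) = -39
D (P2): min(5, 4) = 4
A (P1): max(-39, 4) = 4
E (P2): min(-4, -38) = -38
F (P2): min(17, 28, -35) = -35
G (P2): min(36, 9, 2) = 2
H (P2): min(13, -31) = -31
B (P1): max(-38, -35, 2, -31) = 2
P2 prefers the lower value; A=4, B=2. B is better since 2 < 4.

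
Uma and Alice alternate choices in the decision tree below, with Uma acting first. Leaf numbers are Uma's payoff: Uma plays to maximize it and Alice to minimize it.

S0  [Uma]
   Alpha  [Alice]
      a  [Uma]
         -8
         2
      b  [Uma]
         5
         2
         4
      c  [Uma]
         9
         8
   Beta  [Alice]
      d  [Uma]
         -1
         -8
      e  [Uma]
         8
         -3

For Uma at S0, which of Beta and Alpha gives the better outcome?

d (Uma): max(-1, -8) = -1
e (Uma): max(8, -3) = 8
Beta (Alice): min(-1, 8) = -1
a (Uma): max(-8, 2) = 2
b (Uma): max(5, 2, 4) = 5
c (Uma): max(9, 8) = 9
Alpha (Alice): min(2, 5, 9) = 2
Uma prefers the higher value; Beta=-1, Alpha=2. Alpha is better since 2 > -1.

Alpha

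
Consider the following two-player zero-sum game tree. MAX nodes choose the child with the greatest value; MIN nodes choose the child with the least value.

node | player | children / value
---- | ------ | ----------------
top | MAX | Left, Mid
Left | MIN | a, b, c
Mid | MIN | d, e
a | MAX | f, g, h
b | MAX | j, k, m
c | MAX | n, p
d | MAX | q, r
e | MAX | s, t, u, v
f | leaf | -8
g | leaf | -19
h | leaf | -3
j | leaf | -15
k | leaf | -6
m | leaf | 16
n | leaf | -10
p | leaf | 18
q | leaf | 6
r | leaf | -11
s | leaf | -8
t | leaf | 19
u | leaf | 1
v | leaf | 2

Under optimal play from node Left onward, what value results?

a (MAX): max(-8, -19, -3) = -3
b (MAX): max(-15, -6, 16) = 16
c (MAX): max(-10, 18) = 18
Left (MIN): min(-3, 16, 18) = -3

-3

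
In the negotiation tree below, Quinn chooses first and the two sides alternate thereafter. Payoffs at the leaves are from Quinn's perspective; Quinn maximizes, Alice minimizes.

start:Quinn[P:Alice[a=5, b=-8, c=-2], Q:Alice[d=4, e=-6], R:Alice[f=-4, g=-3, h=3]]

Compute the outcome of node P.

-8

P (Alice): min(5, -8, -2) = -8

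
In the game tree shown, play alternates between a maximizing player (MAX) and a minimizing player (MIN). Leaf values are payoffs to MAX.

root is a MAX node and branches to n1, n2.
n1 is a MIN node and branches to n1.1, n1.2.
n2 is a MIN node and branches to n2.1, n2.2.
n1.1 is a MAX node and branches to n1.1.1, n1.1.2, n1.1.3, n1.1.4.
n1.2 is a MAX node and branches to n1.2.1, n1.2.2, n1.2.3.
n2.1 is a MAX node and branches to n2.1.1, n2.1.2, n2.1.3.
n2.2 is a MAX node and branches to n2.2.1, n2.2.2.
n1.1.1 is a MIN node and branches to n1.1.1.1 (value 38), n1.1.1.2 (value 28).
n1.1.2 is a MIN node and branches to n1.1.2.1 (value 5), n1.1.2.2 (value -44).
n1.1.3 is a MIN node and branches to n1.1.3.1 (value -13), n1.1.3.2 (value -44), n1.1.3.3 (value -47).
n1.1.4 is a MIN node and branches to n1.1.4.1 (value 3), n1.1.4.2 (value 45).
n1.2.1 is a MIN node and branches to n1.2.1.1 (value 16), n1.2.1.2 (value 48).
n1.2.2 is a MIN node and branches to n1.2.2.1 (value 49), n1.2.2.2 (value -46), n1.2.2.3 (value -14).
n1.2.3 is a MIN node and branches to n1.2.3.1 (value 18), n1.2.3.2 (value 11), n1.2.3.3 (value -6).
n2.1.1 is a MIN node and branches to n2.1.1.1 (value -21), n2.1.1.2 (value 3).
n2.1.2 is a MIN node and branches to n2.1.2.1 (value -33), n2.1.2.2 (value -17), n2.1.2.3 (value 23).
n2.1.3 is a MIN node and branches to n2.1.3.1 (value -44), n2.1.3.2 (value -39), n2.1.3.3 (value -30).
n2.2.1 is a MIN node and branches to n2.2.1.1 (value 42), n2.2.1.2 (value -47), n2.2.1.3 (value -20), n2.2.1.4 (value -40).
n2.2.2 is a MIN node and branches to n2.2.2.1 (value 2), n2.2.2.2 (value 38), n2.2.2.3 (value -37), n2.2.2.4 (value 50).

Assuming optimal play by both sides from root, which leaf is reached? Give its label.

n1.1.1 (MIN): min(38, 28) = 28
n1.1.2 (MIN): min(5, -44) = -44
n1.1.3 (MIN): min(-13, -44, -47) = -47
n1.1.4 (MIN): min(3, 45) = 3
n1.1 (MAX): max(28, -44, -47, 3) = 28
n1.2.1 (MIN): min(16, 48) = 16
n1.2.2 (MIN): min(49, -46, -14) = -46
n1.2.3 (MIN): min(18, 11, -6) = -6
n1.2 (MAX): max(16, -46, -6) = 16
n1 (MIN): min(28, 16) = 16
n2.1.1 (MIN): min(-21, 3) = -21
n2.1.2 (MIN): min(-33, -17, 23) = -33
n2.1.3 (MIN): min(-44, -39, -30) = -44
n2.1 (MAX): max(-21, -33, -44) = -21
n2.2.1 (MIN): min(42, -47, -20, -40) = -47
n2.2.2 (MIN): min(2, 38, -37, 50) = -37
n2.2 (MAX): max(-47, -37) = -37
n2 (MIN): min(-21, -37) = -37
root (MAX): max(16, -37) = 16
At root, MAX picks n1 (highest: 16).
At n1, MIN picks n1.2 (lowest: 16).
At n1.2, MAX picks n1.2.1 (highest: 16).
At n1.2.1, MIN picks n1.2.1.1 (lowest: 16).
Terminal value 16.

n1.2.1.1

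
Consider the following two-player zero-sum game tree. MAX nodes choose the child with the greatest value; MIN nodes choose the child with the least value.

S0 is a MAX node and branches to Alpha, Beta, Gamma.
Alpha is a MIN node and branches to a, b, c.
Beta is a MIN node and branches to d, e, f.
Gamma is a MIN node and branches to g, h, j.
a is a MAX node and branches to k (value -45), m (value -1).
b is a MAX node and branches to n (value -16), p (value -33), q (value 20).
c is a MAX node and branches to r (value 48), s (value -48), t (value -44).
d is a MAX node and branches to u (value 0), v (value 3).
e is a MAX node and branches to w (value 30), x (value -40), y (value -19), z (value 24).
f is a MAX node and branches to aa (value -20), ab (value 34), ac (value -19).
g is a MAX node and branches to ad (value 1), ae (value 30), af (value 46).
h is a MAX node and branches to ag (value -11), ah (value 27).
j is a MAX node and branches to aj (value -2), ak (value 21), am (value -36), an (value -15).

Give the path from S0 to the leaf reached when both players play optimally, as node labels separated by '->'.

a (MAX): max(-45, -1) = -1
b (MAX): max(-16, -33, 20) = 20
c (MAX): max(48, -48, -44) = 48
Alpha (MIN): min(-1, 20, 48) = -1
d (MAX): max(0, 3) = 3
e (MAX): max(30, -40, -19, 24) = 30
f (MAX): max(-20, 34, -19) = 34
Beta (MIN): min(3, 30, 34) = 3
g (MAX): max(1, 30, 46) = 46
h (MAX): max(-11, 27) = 27
j (MAX): max(-2, 21, -36, -15) = 21
Gamma (MIN): min(46, 27, 21) = 21
S0 (MAX): max(-1, 3, 21) = 21
At S0, MAX picks Gamma (highest: 21).
At Gamma, MIN picks j (lowest: 21).
At j, MAX picks ak (highest: 21).
Terminal value 21.

S0 -> Gamma -> j -> ak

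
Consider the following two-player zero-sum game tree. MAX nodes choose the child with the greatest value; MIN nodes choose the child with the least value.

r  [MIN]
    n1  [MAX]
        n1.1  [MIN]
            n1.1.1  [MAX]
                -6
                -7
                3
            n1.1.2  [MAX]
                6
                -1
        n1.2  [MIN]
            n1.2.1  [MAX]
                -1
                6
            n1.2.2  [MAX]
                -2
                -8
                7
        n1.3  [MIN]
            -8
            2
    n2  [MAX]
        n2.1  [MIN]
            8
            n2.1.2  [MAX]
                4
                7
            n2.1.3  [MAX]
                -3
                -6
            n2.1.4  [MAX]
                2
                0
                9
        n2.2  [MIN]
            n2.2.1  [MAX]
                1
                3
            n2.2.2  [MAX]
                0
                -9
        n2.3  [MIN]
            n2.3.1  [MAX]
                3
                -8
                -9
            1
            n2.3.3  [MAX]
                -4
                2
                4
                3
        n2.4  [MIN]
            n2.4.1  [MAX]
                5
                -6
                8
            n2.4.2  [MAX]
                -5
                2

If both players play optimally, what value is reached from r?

2

n1.1.1 (MAX): max(-6, -7, 3) = 3
n1.1.2 (MAX): max(6, -1) = 6
n1.1 (MIN): min(3, 6) = 3
n1.2.1 (MAX): max(-1, 6) = 6
n1.2.2 (MAX): max(-2, -8, 7) = 7
n1.2 (MIN): min(6, 7) = 6
n1.3 (MIN): min(-8, 2) = -8
n1 (MAX): max(3, 6, -8) = 6
n2.1.2 (MAX): max(4, 7) = 7
n2.1.3 (MAX): max(-3, -6) = -3
n2.1.4 (MAX): max(2, 0, 9) = 9
n2.1 (MIN): min(8, 7, -3, 9) = -3
n2.2.1 (MAX): max(1, 3) = 3
n2.2.2 (MAX): max(0, -9) = 0
n2.2 (MIN): min(3, 0) = 0
n2.3.1 (MAX): max(3, -8, -9) = 3
n2.3.3 (MAX): max(-4, 2, 4, 3) = 4
n2.3 (MIN): min(3, 1, 4) = 1
n2.4.1 (MAX): max(5, -6, 8) = 8
n2.4.2 (MAX): max(-5, 2) = 2
n2.4 (MIN): min(8, 2) = 2
n2 (MAX): max(-3, 0, 1, 2) = 2
r (MIN): min(6, 2) = 2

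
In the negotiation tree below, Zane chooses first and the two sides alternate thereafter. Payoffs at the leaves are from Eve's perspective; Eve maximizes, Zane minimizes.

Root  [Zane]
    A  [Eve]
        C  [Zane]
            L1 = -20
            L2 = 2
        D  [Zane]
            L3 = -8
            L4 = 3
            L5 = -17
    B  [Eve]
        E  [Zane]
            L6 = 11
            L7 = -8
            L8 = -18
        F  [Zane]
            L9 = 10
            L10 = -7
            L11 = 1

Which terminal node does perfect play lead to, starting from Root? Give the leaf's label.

C (Zane): min(-20, 2) = -20
D (Zane): min(-8, 3, -17) = -17
A (Eve): max(-20, -17) = -17
E (Zane): min(11, -8, -18) = -18
F (Zane): min(10, -7, 1) = -7
B (Eve): max(-18, -7) = -7
Root (Zane): min(-17, -7) = -17
At Root, Zane picks A (lowest: -17).
At A, Eve picks D (highest: -17).
At D, Zane picks L5 (lowest: -17).
Terminal value -17.

L5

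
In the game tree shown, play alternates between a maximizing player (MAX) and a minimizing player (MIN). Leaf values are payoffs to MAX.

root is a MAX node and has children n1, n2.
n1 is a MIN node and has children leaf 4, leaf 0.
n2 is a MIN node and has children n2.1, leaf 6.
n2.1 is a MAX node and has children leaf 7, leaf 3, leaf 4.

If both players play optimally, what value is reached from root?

n1 (MIN): min(4, 0) = 0
n2.1 (MAX): max(7, 3, 4) = 7
n2 (MIN): min(7, 6) = 6
root (MAX): max(0, 6) = 6

6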